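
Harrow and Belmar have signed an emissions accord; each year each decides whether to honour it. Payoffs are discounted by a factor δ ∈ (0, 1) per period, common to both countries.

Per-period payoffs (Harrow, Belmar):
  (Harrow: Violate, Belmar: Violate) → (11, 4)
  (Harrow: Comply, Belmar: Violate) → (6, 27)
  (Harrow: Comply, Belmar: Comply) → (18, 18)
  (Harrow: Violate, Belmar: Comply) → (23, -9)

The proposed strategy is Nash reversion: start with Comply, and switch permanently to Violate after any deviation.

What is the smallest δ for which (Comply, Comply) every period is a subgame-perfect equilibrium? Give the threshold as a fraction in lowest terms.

5/12

Harrow's threshold: (23−18)/(23−11) = 5/12.
Belmar's threshold: (27−18)/(27−4) = 9/23.
5/12 > 9/23, so Harrow binds and δ* = 5/12.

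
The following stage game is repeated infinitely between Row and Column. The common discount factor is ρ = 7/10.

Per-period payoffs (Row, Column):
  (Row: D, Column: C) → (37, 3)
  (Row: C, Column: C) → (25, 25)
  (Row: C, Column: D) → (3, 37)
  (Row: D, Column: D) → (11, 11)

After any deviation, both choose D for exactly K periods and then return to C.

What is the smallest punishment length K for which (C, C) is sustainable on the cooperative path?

IC: ρ(1−ρ^K)/(1−ρ) ≥ (37−25)/(25−11) = 6/7.
With ρ = 7/10: need 1 − ρ^K ≥ 6/7·(1−7/10)/(7/10), i.e. ρ^K ≤ 0.6327.
Since (7/10)^1 = 0.7000 and (7/10)^2 = 0.4900, the smallest such K is 2.

2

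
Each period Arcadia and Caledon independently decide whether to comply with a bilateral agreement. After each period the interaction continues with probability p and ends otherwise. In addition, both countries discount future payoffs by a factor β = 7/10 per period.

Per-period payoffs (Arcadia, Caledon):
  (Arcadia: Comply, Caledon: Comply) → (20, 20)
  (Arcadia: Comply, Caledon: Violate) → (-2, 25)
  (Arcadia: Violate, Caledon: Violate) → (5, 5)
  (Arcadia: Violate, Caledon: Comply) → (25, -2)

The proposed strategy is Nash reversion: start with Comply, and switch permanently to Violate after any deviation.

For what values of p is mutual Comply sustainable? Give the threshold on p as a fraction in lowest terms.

5/14

With continuation probability p and discount β, the effective per-period discount factor is βp.
Grim-trigger IC: βp ≥ (25−20)/(25−5) = 1/4.
So p ≥ (1/4)/(7/10) = 5/14.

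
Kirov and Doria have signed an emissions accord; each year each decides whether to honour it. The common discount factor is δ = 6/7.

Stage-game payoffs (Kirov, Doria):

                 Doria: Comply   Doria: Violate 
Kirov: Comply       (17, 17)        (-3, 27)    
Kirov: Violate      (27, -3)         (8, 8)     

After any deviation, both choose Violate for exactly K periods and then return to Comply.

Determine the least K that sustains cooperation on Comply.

No profitable deviation requires (17−8)(δ+…+δ^K) ≥ 27−17, i.e. δ+…+δ^K ≥ 10/9 ≈ 1.1111.
With δ = 6/7, the partial sums are K=1: 0.8571, K=2: 1.5918.
K = 2 is the first length at which the sum reaches 1.1111.

2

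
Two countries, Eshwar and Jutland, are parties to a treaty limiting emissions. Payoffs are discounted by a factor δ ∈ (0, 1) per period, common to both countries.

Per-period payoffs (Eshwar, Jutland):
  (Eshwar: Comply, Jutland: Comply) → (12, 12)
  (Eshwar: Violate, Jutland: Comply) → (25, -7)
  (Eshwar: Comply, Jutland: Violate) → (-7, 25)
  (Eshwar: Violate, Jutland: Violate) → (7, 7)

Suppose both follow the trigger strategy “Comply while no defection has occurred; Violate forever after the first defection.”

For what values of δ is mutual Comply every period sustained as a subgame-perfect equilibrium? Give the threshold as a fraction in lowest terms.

12/(1−δ) ≥ 25 + 7δ/(1−δ)
12 ≥ 25 − 18δ
δ ≥ 13/18.

13/18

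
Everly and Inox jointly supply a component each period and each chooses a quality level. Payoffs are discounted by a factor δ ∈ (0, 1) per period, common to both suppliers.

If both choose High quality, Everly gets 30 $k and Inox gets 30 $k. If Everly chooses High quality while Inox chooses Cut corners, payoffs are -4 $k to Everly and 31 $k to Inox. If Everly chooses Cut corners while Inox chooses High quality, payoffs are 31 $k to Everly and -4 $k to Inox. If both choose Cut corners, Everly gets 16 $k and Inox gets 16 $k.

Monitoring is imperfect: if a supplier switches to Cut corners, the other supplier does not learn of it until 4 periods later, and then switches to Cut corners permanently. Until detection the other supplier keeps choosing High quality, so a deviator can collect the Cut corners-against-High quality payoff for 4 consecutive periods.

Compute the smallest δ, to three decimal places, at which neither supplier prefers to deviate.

0.508

A deviator earns 31 for 4 periods, then 16 forever; cooperating earns 30 forever. Multiplying the IC by (1−δ):
30 ≥ 31(1−δ^4) + 16δ^4, so 15·δ^4 ≥ 1 and δ^4 ≥ 1/15.
δ ≥ (1/15)^(1/4) ≈ 0.508.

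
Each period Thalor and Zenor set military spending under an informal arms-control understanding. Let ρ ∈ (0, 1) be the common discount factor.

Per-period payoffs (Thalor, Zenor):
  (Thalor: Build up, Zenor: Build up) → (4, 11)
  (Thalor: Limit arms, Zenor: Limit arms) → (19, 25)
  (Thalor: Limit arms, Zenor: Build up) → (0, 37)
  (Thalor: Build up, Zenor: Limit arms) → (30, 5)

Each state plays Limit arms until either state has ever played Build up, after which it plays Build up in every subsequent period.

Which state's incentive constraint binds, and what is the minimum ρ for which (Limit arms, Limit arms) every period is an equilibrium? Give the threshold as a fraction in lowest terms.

Thalor: cooperation gives 19 each period; deviation gives 30 once then 4 forever.
  19/(1−ρ) ≥ 30 + 4ρ/(1−ρ) ⇒ ρ ≥ 11/26.
Zenor: cooperation gives 25 each period; deviation gives 37 once then 11 forever.
  ρ ≥ 12/26 = 6/13.
Both must hold, so the binding constraint is Zenor's: ρ ≥ 6/13.

Zenor; ρ ≥ 6/13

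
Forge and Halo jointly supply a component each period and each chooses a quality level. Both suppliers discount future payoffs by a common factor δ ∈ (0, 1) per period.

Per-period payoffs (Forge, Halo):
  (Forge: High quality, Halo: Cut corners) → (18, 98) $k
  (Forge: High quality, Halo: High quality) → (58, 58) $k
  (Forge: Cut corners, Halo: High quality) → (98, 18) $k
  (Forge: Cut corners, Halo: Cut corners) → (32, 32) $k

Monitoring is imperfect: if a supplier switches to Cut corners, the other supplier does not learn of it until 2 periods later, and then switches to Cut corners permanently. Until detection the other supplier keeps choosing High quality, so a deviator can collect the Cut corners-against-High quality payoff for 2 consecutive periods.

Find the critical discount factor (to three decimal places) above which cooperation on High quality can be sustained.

0.778

A deviator earns 98 for 2 periods, then 32 forever; cooperating earns 58 forever. Multiplying the IC by (1−δ):
58 ≥ 98(1−δ^2) + 32δ^2, so 66·δ^2 ≥ 40 and δ^2 ≥ 20/33.
δ ≥ (20/33)^(1/2) ≈ 0.778.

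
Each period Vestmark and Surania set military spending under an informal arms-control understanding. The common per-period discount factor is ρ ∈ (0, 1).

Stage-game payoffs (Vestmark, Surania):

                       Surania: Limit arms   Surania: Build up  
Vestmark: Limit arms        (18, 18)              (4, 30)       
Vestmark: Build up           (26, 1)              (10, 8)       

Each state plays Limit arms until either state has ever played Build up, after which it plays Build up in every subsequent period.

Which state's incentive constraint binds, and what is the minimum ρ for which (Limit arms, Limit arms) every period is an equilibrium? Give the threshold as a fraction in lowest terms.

Surania; ρ ≥ 6/11

For Vestmark: deviation gain 26−18 = 8, per-period punishment loss 18−10 = 8. IC gives ρ ≥ 8/16 = 1/2.
For Surania: gain 12, loss 10 per period, so ρ ≥ 12/22 = 6/11.
The tighter constraint is Surania's, so cooperation needs ρ ≥ 6/11.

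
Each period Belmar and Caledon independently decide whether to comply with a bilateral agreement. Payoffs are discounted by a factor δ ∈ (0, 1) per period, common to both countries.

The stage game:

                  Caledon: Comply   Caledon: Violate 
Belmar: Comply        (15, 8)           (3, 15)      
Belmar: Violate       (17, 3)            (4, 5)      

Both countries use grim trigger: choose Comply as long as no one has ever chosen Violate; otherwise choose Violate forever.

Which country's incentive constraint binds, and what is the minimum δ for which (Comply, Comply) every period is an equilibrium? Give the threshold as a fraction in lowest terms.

Caledon; δ ≥ 7/10

Belmar: cooperation gives 15 each period; deviation gives 17 once then 4 forever.
  15/(1−δ) ≥ 17 + 4δ/(1−δ) ⇒ δ ≥ 2/13.
Caledon: cooperation gives 8 each period; deviation gives 15 once then 5 forever.
  δ ≥ 7/10.
Both must hold, so the binding constraint is Caledon's: δ ≥ 7/10.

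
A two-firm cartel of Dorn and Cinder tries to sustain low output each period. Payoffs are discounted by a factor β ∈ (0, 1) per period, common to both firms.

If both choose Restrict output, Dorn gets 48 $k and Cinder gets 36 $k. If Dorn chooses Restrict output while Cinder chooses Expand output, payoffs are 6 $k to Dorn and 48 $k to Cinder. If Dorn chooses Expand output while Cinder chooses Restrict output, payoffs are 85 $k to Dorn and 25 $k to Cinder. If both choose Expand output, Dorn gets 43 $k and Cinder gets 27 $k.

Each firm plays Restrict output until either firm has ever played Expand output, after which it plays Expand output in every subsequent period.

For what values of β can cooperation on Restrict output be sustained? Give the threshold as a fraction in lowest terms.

Dorn: cooperation gives 48 each period; deviation gives 85 once then 43 forever.
  48/(1−β) ≥ 85 + 43β/(1−β) ⇒ β ≥ 37/42.
Cinder: cooperation gives 36 each period; deviation gives 48 once then 27 forever.
  β ≥ 12/21 = 4/7.
Both must hold, so the binding constraint is Dorn's: β ≥ 37/42.

37/42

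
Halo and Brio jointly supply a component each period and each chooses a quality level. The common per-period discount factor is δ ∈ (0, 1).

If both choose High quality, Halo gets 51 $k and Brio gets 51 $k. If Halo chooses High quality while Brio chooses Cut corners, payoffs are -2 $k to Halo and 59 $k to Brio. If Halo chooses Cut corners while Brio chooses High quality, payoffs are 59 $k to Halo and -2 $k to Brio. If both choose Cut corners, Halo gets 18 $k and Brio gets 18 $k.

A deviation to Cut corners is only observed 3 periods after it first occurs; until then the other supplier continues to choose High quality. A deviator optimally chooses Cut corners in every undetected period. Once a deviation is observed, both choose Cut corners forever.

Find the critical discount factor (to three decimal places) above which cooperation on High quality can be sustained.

The best deviation is to choose Cut corners for all 3 undetected periods, earning 59 each, then 18 forever once detected.
Deviation value: 59(1−δ^3)/(1−δ) + 18δ^3/(1−δ); cooperation value: 51/(1−δ).
IC: 51 ≥ 59(1−δ^3) + 18δ^3 = 59 − 41δ^3.
So δ^3 ≥ 8/41, giving δ ≥ (8/41)^(1/3) ≈ 0.580.

0.580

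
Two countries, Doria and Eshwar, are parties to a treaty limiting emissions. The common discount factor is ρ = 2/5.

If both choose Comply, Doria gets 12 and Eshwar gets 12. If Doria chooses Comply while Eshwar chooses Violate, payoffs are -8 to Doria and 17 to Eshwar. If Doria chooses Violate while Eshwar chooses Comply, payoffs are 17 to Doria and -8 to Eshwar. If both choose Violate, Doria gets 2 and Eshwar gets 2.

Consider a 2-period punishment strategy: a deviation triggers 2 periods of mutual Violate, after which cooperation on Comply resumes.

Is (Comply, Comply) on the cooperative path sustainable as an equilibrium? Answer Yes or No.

IC: ρ+…+ρ^2 ≥ (17−12)/(12−2) = 1/2.
At ρ = 2/5: partial sum = 0.5600 ≥ 0.5000. Cooperation sustainable.

Yes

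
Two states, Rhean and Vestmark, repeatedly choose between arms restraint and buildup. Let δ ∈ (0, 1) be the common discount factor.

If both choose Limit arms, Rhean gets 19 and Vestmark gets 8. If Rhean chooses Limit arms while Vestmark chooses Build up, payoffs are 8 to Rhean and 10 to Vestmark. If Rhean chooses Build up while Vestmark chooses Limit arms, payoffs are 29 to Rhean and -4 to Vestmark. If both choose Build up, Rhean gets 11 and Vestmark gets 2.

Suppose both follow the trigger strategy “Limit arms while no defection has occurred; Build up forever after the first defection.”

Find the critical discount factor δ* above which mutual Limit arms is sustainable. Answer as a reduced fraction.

Rhean: cooperation gives 19 each period; deviation gives 29 once then 11 forever.
  19/(1−δ) ≥ 29 + 11δ/(1−δ) ⇒ δ ≥ 10/18 = 5/9.
Vestmark: cooperation gives 8 each period; deviation gives 10 once then 2 forever.
  δ ≥ 2/8 = 1/4.
Both must hold, so the binding constraint is Rhean's: δ ≥ 5/9.

5/9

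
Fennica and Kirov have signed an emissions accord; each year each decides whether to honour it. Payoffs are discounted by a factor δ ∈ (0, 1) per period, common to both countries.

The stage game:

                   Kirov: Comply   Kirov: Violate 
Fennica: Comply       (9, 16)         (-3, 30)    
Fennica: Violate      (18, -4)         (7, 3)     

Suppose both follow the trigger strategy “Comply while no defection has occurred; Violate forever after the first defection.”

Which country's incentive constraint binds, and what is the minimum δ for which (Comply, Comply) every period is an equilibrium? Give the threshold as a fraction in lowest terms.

Fennica; δ ≥ 9/11

For Fennica: deviation gain 18−9 = 9, per-period punishment loss 9−7 = 2. IC gives δ ≥ 9/11.
For Kirov: gain 14, loss 13 per period, so δ ≥ 14/27.
The tighter constraint is Fennica's, so cooperation needs δ ≥ 9/11.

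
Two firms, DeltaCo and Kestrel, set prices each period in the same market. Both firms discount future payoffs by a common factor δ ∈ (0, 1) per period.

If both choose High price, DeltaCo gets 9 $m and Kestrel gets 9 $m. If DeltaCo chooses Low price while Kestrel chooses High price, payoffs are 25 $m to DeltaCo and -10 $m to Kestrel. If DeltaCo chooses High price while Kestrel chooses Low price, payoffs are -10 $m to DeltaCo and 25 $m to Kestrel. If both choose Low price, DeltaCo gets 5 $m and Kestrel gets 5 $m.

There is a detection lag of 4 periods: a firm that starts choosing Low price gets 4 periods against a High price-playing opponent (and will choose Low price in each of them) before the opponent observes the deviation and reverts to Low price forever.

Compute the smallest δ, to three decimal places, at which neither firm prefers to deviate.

0.946

A deviator earns 25 for 4 periods, then 5 forever; cooperating earns 9 forever. Multiplying the IC by (1−δ):
9 ≥ 25(1−δ^4) + 5δ^4, so 20·δ^4 ≥ 16 and δ^4 ≥ 4/5.
δ ≥ (4/5)^(1/4) ≈ 0.946.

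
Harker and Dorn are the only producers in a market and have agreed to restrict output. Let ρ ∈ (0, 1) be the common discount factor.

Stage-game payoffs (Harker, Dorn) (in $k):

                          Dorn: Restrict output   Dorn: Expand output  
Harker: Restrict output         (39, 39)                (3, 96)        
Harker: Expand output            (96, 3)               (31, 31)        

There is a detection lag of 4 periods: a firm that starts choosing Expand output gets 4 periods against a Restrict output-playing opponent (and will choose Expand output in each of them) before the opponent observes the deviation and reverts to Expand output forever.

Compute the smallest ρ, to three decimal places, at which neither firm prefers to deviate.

Deviating for the 4 undetected periods gains 96−39 = 57 per period over cooperation, then loses 39−31 = 8 per period forever once punishment starts.
Gain: 57(1 + ρ + … + ρ^3); loss: 8·ρ^4/(1−ρ).
No profitable deviation ⇔ 57(1−ρ^4) ≤ 8·ρ^4, i.e. ρ^4 ≥ 57/(57+8) = 57/65.
Hence ρ ≥ (57/65)^(1/4) ≈ 0.968.

0.968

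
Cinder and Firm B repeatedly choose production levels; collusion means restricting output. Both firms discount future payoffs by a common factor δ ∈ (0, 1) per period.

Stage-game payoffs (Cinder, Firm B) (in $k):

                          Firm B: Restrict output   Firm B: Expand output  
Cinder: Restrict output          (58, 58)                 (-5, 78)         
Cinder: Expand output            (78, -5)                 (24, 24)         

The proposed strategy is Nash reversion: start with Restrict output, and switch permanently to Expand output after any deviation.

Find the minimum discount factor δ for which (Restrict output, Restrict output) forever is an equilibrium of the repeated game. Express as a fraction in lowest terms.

10/27

Cooperation forever yields 58 each period: 58/(1−δ).
Deviating yields 78 once, then 24 forever: 78 + 24δ/(1−δ).
No profitable deviation requires 58/(1−δ) ≥ 78 + 24δ/(1−δ).
Multiplying by (1−δ): 58 ≥ 78(1−δ) + 24δ = 78 − 54δ.
So 54δ ≥ 20, i.e. δ ≥ 20/54 = 10/27.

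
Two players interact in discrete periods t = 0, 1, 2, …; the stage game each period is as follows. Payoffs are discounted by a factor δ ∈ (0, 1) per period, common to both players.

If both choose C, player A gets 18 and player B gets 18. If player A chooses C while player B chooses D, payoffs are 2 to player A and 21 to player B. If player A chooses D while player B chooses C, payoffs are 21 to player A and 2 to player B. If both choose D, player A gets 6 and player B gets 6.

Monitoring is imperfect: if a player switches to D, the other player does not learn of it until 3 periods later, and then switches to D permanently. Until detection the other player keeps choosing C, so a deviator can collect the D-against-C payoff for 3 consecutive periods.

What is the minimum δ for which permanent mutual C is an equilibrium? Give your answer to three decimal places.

0.585

A deviator earns 21 for 3 periods, then 6 forever; cooperating earns 18 forever. Multiplying the IC by (1−δ):
18 ≥ 21(1−δ^3) + 6δ^3, so 15·δ^3 ≥ 3 and δ^3 ≥ 1/5.
δ ≥ (1/5)^(1/3) ≈ 0.585.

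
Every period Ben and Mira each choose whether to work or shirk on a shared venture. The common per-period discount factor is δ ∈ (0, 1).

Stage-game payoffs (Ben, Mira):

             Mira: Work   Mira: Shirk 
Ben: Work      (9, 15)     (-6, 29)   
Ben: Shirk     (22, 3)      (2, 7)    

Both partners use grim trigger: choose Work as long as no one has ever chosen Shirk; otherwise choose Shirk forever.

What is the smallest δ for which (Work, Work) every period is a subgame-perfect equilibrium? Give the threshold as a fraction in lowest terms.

Ben's threshold: (22−9)/(22−2) = 13/20.
Mira's threshold: (29−15)/(29−7) = 7/11.
13/20 > 7/11, so Ben binds and δ* = 13/20.

13/20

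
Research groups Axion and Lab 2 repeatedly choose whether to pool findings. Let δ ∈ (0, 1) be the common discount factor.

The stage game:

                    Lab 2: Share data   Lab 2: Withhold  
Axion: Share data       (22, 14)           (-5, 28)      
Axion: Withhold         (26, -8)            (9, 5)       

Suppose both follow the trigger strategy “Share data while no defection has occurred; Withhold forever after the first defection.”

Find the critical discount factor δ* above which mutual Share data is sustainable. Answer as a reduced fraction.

14/23

Axion: cooperation gives 22 each period; deviation gives 26 once then 9 forever.
  22/(1−δ) ≥ 26 + 9δ/(1−δ) ⇒ δ ≥ 4/17.
Lab 2: cooperation gives 14 each period; deviation gives 28 once then 5 forever.
  δ ≥ 14/23.
Both must hold, so the binding constraint is Lab 2's: δ ≥ 14/23.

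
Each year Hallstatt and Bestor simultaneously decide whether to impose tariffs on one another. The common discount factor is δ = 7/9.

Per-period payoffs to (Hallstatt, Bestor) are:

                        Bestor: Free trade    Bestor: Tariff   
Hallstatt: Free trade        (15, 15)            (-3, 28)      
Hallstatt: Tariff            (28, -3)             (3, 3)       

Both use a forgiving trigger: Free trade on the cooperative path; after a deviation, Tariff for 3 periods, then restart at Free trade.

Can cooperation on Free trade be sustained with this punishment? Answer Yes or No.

Yes

IC: δ+…+δ^3 ≥ (28−15)/(15−3) = 13/12.
At δ = 7/9: partial sum = 1.8532 ≥ 1.0833. Cooperation sustainable.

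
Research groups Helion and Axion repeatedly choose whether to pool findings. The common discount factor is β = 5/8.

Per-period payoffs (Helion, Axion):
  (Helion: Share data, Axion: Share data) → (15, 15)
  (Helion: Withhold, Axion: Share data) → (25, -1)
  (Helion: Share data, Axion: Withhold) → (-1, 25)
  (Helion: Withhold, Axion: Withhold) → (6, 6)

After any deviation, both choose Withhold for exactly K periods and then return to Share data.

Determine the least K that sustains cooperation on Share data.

IC: β(1−β^K)/(1−β) ≥ (25−15)/(15−6) = 10/9.
With β = 5/8: need 1 − β^K ≥ 10/9·(1−5/8)/(5/8), i.e. β^K ≤ 0.3333.
Since (5/8)^2 = 0.3906 and (5/8)^3 = 0.2441, the smallest such K is 3.

3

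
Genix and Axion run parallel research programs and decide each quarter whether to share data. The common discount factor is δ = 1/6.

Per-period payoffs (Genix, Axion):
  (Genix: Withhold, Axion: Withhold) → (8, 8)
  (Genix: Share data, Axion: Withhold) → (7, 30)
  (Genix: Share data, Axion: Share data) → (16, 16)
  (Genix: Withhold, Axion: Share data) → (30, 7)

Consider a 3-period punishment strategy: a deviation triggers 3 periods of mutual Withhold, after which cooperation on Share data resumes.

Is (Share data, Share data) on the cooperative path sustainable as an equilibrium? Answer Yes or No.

IC: δ+…+δ^3 ≥ (30−16)/(16−8) = 7/4.
At δ = 1/6: partial sum = 0.1991 < 1.7500. Cooperation not sustainable.

No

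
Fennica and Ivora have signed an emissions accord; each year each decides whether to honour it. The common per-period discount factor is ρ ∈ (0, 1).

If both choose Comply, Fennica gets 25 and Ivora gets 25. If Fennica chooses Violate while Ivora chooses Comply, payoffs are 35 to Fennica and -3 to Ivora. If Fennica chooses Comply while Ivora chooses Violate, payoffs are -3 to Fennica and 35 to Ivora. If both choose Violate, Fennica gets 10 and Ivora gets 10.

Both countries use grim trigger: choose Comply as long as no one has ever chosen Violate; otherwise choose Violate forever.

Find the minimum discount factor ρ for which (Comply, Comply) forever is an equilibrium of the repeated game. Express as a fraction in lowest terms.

Cooperation forever yields 25 each period: 25/(1−ρ).
Deviating yields 35 once, then 10 forever: 35 + 10ρ/(1−ρ).
No profitable deviation requires 25/(1−ρ) ≥ 35 + 10ρ/(1−ρ).
Multiplying by (1−ρ): 25 ≥ 35(1−ρ) + 10ρ = 35 − 25ρ.
So 25ρ ≥ 10, i.e. ρ ≥ 10/25 = 2/5.

2/5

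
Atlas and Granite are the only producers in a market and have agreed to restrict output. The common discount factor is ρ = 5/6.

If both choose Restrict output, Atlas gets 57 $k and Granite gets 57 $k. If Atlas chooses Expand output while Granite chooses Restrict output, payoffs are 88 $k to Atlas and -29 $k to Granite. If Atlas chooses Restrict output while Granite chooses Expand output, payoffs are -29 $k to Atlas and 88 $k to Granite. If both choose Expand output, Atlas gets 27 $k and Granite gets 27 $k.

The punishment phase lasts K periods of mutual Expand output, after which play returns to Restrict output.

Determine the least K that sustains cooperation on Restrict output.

2

Need Σ_{k=1}^{K} ρ^k ≥ (88−57)/(57−27) = 1.0333 at ρ = 5/6.
At K = 1 the sum is 0.8333 < 1.0333; at K = 2 it is 1.5278 ≥ 1.0333.
So the minimum punishment length is K = 2.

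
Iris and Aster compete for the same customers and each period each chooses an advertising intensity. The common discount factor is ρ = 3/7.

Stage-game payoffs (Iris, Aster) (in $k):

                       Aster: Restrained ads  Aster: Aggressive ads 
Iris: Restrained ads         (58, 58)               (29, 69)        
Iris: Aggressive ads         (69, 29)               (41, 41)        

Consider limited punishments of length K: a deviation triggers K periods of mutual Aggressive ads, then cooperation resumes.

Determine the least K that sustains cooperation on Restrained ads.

3

IC: ρ(1−ρ^K)/(1−ρ) ≥ (69−58)/(58−41) = 11/17.
With ρ = 3/7: need 1 − ρ^K ≥ 11/17·(1−3/7)/(3/7), i.e. ρ^K ≤ 0.1373.
Since (3/7)^2 = 0.1837 and (3/7)^3 = 0.0787, the smallest such K is 3.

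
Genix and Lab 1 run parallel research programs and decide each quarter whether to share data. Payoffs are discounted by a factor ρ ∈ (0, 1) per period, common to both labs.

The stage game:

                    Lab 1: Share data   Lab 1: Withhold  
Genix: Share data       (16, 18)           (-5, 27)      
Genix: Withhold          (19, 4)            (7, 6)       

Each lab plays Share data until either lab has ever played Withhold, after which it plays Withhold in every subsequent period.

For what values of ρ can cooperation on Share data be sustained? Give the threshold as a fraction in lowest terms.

For Genix: deviation gain 19−16 = 3, per-period punishment loss 16−7 = 9. IC gives ρ ≥ 3/12 = 1/4.
For Lab 1: gain 9, loss 12 per period, so ρ ≥ 9/21 = 3/7.
The tighter constraint is Lab 1's, so cooperation needs ρ ≥ 3/7.

3/7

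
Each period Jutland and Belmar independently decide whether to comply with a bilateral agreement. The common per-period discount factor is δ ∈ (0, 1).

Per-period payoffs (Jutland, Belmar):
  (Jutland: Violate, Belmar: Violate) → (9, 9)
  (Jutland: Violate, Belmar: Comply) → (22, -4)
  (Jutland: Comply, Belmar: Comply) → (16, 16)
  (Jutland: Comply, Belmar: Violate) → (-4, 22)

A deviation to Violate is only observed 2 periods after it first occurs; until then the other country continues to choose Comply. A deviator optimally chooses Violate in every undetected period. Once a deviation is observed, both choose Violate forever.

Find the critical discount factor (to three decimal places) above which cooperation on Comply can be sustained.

0.679

The best deviation is to choose Violate for all 2 undetected periods, earning 22 each, then 9 forever once detected.
Deviation value: 22(1−δ^2)/(1−δ) + 9δ^2/(1−δ); cooperation value: 16/(1−δ).
IC: 16 ≥ 22(1−δ^2) + 9δ^2 = 22 − 13δ^2.
So δ^2 ≥ 6/13, giving δ ≥ (6/13)^(1/2) ≈ 0.679.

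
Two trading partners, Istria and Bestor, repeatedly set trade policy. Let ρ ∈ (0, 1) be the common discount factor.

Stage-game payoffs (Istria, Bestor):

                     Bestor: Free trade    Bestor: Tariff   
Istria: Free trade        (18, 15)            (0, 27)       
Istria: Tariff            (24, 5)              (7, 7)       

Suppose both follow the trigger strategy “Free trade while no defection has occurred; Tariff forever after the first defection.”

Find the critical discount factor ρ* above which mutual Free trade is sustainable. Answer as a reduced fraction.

3/5

Istria: cooperation gives 18 each period; deviation gives 24 once then 7 forever.
  18/(1−ρ) ≥ 24 + 7ρ/(1−ρ) ⇒ ρ ≥ 6/17.
Bestor: cooperation gives 15 each period; deviation gives 27 once then 7 forever.
  ρ ≥ 12/20 = 3/5.
Both must hold, so the binding constraint is Bestor's: ρ ≥ 3/5.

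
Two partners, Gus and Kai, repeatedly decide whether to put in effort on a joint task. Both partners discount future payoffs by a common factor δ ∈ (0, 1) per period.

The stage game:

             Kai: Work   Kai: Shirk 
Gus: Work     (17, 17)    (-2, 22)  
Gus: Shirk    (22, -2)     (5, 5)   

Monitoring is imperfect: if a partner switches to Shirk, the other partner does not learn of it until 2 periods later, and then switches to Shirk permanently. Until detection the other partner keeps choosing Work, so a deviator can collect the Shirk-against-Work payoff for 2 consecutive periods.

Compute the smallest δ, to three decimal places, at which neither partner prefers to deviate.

0.542

Deviating for the 2 undetected periods gains 22−17 = 5 per period over cooperation, then loses 17−5 = 12 per period forever once punishment starts.
Gain: 5(1 + δ + … + δ^1); loss: 12·δ^2/(1−δ).
No profitable deviation ⇔ 5(1−δ^2) ≤ 12·δ^2, i.e. δ^2 ≥ 5/(5+12) = 5/17.
Hence δ ≥ (5/17)^(1/2) ≈ 0.542.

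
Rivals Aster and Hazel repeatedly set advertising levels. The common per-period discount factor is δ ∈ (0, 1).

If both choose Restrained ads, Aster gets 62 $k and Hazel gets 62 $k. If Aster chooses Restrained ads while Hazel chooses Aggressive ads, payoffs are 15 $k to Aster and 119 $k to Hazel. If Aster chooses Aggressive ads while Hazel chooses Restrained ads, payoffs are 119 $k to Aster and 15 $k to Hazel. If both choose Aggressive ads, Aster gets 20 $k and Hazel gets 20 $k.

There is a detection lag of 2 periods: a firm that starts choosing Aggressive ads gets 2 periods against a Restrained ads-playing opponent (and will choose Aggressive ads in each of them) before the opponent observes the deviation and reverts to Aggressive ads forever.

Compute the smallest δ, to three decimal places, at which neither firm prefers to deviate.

The best deviation is to choose Aggressive ads for all 2 undetected periods, earning 119 each, then 20 forever once detected.
Deviation value: 119(1−δ^2)/(1−δ) + 20δ^2/(1−δ); cooperation value: 62/(1−δ).
IC: 62 ≥ 119(1−δ^2) + 20δ^2 = 119 − 99δ^2.
So δ^2 ≥ 57/99 = 19/33, giving δ ≥ (19/33)^(1/2) ≈ 0.759.

0.759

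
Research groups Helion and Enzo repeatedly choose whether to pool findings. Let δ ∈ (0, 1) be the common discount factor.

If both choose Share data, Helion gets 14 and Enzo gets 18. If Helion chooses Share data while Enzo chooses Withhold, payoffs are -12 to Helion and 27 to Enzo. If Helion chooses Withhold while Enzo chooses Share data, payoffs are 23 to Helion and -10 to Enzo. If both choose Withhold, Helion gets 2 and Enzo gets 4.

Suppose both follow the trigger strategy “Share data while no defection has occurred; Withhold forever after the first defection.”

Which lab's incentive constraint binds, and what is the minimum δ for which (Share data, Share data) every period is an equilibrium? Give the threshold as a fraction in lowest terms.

Helion; δ ≥ 3/7

For Helion: deviation gain 23−14 = 9, per-period punishment loss 14−2 = 12. IC gives δ ≥ 9/21 = 3/7.
For Enzo: gain 9, loss 14 per period, so δ ≥ 9/23.
The tighter constraint is Helion's, so cooperation needs δ ≥ 3/7.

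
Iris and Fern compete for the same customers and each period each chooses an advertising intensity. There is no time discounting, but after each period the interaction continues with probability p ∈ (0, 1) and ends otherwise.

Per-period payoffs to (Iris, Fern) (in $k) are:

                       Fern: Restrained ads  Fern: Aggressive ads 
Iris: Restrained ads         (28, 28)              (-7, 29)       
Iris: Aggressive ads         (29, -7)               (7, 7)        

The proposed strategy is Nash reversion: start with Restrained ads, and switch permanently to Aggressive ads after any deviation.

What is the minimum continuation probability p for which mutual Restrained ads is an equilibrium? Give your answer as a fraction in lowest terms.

1/22

Expected cooperation value is 28 + p·28 + p²·28 + … = 28/(1−p); deviation gives 29 + p·7/(1−p).
28 ≥ 29(1−p) + 7p ⇒ 22p ≥ 1 ⇒ p ≥ 1/22.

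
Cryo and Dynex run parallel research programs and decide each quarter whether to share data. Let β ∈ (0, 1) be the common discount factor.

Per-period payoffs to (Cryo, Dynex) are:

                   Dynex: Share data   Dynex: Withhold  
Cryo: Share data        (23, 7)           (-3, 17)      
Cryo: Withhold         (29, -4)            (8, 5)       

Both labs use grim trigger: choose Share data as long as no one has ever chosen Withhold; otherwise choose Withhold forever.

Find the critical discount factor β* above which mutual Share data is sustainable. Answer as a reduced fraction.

5/6

Cryo's threshold: (29−23)/(29−8) = 2/7.
Dynex's threshold: (17−7)/(17−5) = 5/6.
2/7 < 5/6, so Dynex binds and β* = 5/6.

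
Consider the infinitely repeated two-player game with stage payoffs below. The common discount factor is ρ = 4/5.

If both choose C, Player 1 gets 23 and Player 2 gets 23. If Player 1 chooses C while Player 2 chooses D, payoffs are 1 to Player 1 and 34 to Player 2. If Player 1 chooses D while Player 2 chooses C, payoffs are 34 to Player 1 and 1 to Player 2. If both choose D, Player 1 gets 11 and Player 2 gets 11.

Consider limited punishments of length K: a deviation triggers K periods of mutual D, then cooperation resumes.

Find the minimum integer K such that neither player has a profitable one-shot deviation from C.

IC: ρ(1−ρ^K)/(1−ρ) ≥ (34−23)/(23−11) = 11/12.
With ρ = 4/5: need 1 − ρ^K ≥ 11/12·(1−4/5)/(4/5), i.e. ρ^K ≤ 0.7708.
Since (4/5)^1 = 0.8000 and (4/5)^2 = 0.6400, the smallest such K is 2.

2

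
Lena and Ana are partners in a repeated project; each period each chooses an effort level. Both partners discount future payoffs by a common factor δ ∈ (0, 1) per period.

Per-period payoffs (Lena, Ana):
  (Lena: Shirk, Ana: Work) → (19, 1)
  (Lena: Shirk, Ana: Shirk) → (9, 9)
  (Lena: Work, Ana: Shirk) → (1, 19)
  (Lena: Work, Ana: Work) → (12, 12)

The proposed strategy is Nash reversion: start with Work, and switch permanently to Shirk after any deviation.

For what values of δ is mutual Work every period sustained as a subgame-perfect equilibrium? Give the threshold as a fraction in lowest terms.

7/10

One-period gain from deviating is 19 − 12 = 7. The loss is 12 − 9 = 3 in every subsequent period, with present value 3·δ/(1−δ).
Deviation is unprofitable when 3·δ/(1−δ) ≥ 7, i.e. δ/(1−δ) ≥ 7/3.
Equivalently δ ≥ 7/(7+3) = 7/10.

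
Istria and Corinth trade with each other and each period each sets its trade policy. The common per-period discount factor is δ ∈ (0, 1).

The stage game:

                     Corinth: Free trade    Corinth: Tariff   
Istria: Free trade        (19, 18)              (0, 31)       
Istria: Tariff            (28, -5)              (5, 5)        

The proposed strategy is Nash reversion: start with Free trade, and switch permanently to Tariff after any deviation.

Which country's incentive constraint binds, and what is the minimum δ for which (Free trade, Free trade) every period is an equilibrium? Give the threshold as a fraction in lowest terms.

Corinth; δ ≥ 1/2

Istria's threshold: (28−19)/(28−5) = 9/23.
Corinth's threshold: (31−18)/(31−5) = 1/2.
9/23 < 1/2, so Corinth binds and δ* = 1/2.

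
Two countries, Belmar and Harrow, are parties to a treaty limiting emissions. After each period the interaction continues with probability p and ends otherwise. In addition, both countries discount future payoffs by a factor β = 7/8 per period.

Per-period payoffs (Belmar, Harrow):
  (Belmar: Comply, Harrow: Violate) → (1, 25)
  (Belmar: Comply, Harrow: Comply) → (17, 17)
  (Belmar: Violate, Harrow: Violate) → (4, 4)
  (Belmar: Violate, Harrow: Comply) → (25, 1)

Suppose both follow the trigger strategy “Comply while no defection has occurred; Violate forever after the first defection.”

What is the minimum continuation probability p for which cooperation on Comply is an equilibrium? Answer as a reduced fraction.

Expected continuation weight on next period's payoff is β·p = 7/8·p, which plays the role of the discount factor.
Cooperation requires 7/8·p ≥ (25−17)/(25−4) = 8/21, hence p ≥ 64/147.

64/147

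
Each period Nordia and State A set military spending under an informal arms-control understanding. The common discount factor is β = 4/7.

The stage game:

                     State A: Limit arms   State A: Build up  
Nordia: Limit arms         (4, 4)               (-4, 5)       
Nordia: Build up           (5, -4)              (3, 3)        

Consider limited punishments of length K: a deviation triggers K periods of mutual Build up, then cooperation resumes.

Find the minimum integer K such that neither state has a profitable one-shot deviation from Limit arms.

No profitable deviation requires (4−3)(β+…+β^K) ≥ 5−4, i.e. β+…+β^K ≥ 1 ≈ 1.0000.
With β = 4/7, the partial sums are K=1: 0.5714, K=2: 0.8980, K=3: 1.0845.
K = 3 is the first length at which the sum reaches 1.0000.

3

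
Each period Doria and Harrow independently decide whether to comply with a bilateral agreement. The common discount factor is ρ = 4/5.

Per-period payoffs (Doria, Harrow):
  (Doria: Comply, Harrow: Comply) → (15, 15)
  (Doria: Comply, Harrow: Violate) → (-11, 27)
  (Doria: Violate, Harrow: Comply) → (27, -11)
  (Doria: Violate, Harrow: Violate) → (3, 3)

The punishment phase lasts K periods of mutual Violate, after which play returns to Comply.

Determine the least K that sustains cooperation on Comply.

2

No profitable deviation requires (15−3)(ρ+…+ρ^K) ≥ 27−15, i.e. ρ+…+ρ^K ≥ 1 ≈ 1.0000.
With ρ = 4/5, the partial sums are K=1: 0.8000, K=2: 1.4400.
K = 2 is the first length at which the sum reaches 1.0000.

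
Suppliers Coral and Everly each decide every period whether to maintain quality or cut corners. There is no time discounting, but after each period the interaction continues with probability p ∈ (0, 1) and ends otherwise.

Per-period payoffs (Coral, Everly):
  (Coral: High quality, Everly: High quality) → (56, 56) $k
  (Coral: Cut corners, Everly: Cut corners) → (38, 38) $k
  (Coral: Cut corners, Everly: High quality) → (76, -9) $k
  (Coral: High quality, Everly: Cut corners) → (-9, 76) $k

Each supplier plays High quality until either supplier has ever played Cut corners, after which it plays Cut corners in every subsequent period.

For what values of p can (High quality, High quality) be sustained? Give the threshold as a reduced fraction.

10/19

With no time discounting, the continuation probability p plays the role of the discount factor.
Grim-trigger IC: 56/(1−p) ≥ 76 + 38p/(1−p) ⇒ p ≥ (76−56)/(76−38) = 10/19.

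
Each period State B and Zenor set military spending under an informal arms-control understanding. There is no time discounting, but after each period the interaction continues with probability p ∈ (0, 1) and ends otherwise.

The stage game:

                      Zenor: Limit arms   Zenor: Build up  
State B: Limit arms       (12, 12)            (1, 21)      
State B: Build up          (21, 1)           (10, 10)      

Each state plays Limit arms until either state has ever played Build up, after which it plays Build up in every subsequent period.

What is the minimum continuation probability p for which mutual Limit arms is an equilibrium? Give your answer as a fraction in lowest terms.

9/11

Expected cooperation value is 12 + p·12 + p²·12 + … = 12/(1−p); deviation gives 21 + p·10/(1−p).
12 ≥ 21(1−p) + 10p ⇒ 11p ≥ 9 ⇒ p ≥ 9/11.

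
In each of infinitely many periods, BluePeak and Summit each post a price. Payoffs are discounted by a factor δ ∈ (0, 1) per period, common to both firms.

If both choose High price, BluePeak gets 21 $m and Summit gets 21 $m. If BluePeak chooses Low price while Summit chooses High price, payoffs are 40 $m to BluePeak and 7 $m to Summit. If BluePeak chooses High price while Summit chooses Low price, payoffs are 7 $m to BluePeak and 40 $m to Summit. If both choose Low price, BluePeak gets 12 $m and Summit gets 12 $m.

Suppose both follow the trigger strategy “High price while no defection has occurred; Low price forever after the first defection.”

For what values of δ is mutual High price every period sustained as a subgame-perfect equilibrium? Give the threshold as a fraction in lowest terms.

Under grim trigger the critical discount factor is (T−C)/(T−P) with T = 40, C = 21, P = 12.
δ* = (40−21)/(40−12) = 19/28.

19/28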